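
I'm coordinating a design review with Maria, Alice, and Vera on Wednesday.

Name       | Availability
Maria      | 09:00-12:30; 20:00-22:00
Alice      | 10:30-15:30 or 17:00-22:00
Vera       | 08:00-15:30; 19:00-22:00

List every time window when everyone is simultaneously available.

10:30-12:30, 20:00-22:00

Maria ∩ Alice: 10:30-12:30, 20:00-22:00.
Maria ∩ Alice ∩ Vera: 10:30-12:30, 20:00-22:00.
So the common availability across everyone is 10:30-12:30, 20:00-22:00.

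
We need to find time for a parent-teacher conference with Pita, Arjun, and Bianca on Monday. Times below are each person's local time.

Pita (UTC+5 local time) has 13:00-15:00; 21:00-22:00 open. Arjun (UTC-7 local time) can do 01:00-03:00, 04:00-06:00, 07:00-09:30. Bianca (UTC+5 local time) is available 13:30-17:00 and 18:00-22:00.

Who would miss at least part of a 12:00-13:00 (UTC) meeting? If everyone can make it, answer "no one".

Bianca, Pita

Pita in UTC: 08:00-10:00, 16:00-17:00 (subtract 5h to convert from UTC+5).
Arjun in UTC: 08:00-10:00, 11:00-13:00, 14:00-16:30 (add 7h to convert from UTC-7).
Bianca in UTC: 08:30-12:00, 13:00-17:00 (subtract 5h to convert from UTC+5).
Pita: not fully free for 12:00-13:00. Arjun: free for 12:00-13:00. Bianca: not fully free for 12:00-13:00.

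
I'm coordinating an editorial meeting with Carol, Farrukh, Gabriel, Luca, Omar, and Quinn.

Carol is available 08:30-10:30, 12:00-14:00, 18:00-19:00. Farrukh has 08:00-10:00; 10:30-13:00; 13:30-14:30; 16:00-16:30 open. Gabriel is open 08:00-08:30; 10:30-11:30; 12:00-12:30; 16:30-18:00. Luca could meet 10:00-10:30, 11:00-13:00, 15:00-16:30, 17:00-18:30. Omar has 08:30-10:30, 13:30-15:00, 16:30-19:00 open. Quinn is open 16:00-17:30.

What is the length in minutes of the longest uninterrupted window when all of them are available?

Carol ∩ Farrukh: 08:30-10:00, 12:00-13:00, 13:30-14:00.
Carol ∩ Farrukh ∩ Gabriel: 12:00-12:30.
Carol ∩ Farrukh ∩ Gabriel ∩ Luca: 12:00-12:30.
Carol ∩ Farrukh ∩ Gabriel ∩ Luca ∩ Omar: ∅.
Carol ∩ Farrukh ∩ Gabriel ∩ Luca ∩ Omar ∩ Quinn: ∅.
There is no time when everyone is free.
No common window exists, so the longest block is 0 minutes.

0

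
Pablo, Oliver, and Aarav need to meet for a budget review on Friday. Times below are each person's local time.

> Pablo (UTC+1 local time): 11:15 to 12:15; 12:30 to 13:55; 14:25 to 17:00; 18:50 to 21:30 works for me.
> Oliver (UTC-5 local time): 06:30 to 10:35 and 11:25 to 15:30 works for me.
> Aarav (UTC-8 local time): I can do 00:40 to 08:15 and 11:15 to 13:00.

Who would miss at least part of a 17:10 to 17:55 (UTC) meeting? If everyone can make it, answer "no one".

Aarav, Pablo

Pablo in UTC: 10:15-11:15, 11:30-12:55, 13:25-16:00, 17:50-20:30 (subtract 1h to convert from UTC+1).
Oliver in UTC: 11:30-15:35, 16:25-20:30 (add 5h to convert from UTC-5).
Aarav in UTC: 08:40-16:15, 19:15-21:00 (add 8h to convert from UTC-8).
Pablo: not fully free for 17:10-17:55. Oliver: free for 17:10-17:55. Aarav: not fully free for 17:10-17:55.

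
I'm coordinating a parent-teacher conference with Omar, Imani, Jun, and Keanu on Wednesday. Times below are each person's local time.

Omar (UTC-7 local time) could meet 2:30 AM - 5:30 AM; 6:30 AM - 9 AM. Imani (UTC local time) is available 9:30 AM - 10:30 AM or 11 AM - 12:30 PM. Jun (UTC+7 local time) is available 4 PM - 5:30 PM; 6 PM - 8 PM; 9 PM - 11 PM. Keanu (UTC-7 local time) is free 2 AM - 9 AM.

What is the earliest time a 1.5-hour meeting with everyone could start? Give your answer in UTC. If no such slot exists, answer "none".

Omar in UTC: 09:30-12:30, 13:30-16:00 (add 7h to convert from UTC-7).
Imani in UTC: 09:30-10:30, 11:00-12:30.
Jun in UTC: 09:00-10:30, 11:00-13:00, 14:00-16:00 (subtract 7h to convert from UTC+7).
Keanu in UTC: 09:00-16:00 (add 7h to convert from UTC-7).
Omar ∩ Imani: 09:30-10:30, 11:00-12:30.
Omar ∩ Imani ∩ Jun: 09:30-10:30, 11:00-12:30.
Omar ∩ Imani ∩ Jun ∩ Keanu: 09:30-10:30, 11:00-12:30.
The first common window of at least 90 minutes is 11:00-12:30, so the earliest start is 11:00.

11:00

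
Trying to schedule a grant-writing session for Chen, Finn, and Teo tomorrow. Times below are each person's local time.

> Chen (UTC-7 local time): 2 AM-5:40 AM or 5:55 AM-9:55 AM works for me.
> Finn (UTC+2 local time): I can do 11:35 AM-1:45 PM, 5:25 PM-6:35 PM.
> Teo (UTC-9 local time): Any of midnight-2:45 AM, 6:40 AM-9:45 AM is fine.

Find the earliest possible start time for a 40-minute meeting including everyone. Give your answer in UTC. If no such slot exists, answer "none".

Chen in UTC: 09:00-12:40, 12:55-16:55 (add 7h to convert from UTC-7).
Finn in UTC: 09:35-11:45, 15:25-16:35 (subtract 2h to convert from UTC+2).
Teo in UTC: 09:00-11:45, 15:40-18:45 (add 9h to convert from UTC-9).
Chen ∩ Finn: 09:35-11:45, 15:25-16:35.
Chen ∩ Finn ∩ Teo: 09:35-11:45, 15:40-16:35.
Those are the intersection windows.
The first common window of at least 40 minutes is 09:35-11:45, so the earliest start is 09:35.

09:35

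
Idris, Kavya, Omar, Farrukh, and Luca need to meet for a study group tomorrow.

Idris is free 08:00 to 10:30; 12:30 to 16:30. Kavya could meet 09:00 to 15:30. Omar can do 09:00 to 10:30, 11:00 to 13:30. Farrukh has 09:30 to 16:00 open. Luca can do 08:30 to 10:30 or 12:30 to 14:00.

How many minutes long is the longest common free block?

60

Idris ∩ Kavya: 09:00-10:30, 12:30-15:30.
Idris ∩ Kavya ∩ Omar: 09:00-10:30, 12:30-13:30.
Idris ∩ Kavya ∩ Omar ∩ Farrukh: 09:30-10:30, 12:30-13:30.
Idris ∩ Kavya ∩ Omar ∩ Farrukh ∩ Luca: 09:30-10:30, 12:30-13:30.
The longest is 09:30-10:30 at 60 minutes.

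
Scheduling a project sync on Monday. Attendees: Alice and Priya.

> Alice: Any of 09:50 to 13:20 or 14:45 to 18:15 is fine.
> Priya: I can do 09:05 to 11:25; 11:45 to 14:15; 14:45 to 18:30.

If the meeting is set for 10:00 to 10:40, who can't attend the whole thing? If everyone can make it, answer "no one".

Alice: free for 10:00-10:40. Priya: free for 10:00-10:40.

no one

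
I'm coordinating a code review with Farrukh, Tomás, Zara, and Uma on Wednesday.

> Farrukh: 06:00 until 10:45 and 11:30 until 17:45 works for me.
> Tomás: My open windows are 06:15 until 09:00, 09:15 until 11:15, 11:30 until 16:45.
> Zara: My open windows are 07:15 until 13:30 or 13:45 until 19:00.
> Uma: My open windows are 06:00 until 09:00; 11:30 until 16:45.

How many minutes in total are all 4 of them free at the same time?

405

Farrukh ∩ Tomás: 06:15-09:00, 09:15-10:45, 11:30-16:45.
Farrukh ∩ Tomás ∩ Zara: 07:15-09:00, 09:15-10:45, 11:30-13:30, 13:45-16:45.
Farrukh ∩ Tomás ∩ Zara ∩ Uma: 07:15-09:00, 11:30-13:30, 13:45-16:45.
Summing the common windows: 105 + 120 + 180 = 405 minutes.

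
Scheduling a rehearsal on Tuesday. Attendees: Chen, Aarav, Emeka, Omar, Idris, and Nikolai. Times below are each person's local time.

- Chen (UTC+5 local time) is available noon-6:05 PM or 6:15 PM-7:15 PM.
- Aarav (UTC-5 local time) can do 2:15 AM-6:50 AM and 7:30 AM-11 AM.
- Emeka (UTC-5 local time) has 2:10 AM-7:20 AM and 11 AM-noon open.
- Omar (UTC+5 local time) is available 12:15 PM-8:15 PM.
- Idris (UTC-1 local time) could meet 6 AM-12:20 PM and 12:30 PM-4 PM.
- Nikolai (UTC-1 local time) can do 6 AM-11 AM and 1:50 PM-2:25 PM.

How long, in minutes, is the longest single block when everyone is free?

Chen in UTC: 07:00-13:05, 13:15-14:15 (subtract 5h to convert from UTC+5).
Aarav in UTC: 07:15-11:50, 12:30-16:00 (add 5h to convert from UTC-5).
Emeka in UTC: 07:10-12:20, 16:00-17:00 (add 5h to convert from UTC-5).
Omar in UTC: 07:15-15:15 (subtract 5h to convert from UTC+5).
Idris in UTC: 07:00-13:20, 13:30-17:00 (add 1h to convert from UTC-1).
Nikolai in UTC: 07:00-12:00, 14:50-15:25 (add 1h to convert from UTC-1).
Chen ∩ Aarav: 07:15-11:50, 12:30-13:05, 13:15-14:15.
Chen ∩ Aarav ∩ Emeka: 07:15-11:50.
Chen ∩ Aarav ∩ Emeka ∩ Omar: 07:15-11:50.
Chen ∩ Aarav ∩ Emeka ∩ Omar ∩ Idris: 07:15-11:50.
Chen ∩ Aarav ∩ Emeka ∩ Omar ∩ Idris ∩ Nikolai: 07:15-11:50.
The longest is 07:15-11:50 at 275 minutes.

275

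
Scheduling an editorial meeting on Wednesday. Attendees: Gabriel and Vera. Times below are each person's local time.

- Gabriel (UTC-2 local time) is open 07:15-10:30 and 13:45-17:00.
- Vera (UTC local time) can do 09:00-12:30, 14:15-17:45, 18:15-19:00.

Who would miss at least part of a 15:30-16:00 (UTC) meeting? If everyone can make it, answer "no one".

Gabriel in UTC: 09:15-12:30, 15:45-19:00 (add 2h to convert from UTC-2).
Vera in UTC: 09:00-12:30, 14:15-17:45, 18:15-19:00.
Gabriel: not fully free for 15:30-16:00. Vera: free for 15:30-16:00.

Gabriel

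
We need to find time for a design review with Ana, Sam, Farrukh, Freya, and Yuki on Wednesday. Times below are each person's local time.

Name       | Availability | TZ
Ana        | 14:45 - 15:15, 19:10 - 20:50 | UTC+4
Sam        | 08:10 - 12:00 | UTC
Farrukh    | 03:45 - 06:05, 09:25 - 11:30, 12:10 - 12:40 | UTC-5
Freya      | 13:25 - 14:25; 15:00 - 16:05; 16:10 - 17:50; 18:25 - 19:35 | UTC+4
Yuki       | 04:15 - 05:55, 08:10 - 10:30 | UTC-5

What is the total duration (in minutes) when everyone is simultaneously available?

0

Ana in UTC: 10:45-11:15, 15:10-16:50 (subtract 4h to convert from UTC+4).
Sam in UTC: 08:10-12:00.
Farrukh in UTC: 08:45-11:05, 14:25-16:30, 17:10-17:40 (add 5h to convert from UTC-5).
Freya in UTC: 09:25-10:25, 11:00-12:05, 12:10-13:50, 14:25-15:35 (subtract 4h to convert from UTC+4).
Yuki in UTC: 09:15-10:55, 13:10-15:30 (add 5h to convert from UTC-5).
Ana ∩ Sam: 10:45-11:15.
Ana ∩ Sam ∩ Farrukh: 10:45-11:05.
Ana ∩ Sam ∩ Farrukh ∩ Freya: 11:00-11:05.
Ana ∩ Sam ∩ Farrukh ∩ Freya ∩ Yuki: ∅.
There is no time when everyone is free.
There is no common window, so the total is 0 minutes.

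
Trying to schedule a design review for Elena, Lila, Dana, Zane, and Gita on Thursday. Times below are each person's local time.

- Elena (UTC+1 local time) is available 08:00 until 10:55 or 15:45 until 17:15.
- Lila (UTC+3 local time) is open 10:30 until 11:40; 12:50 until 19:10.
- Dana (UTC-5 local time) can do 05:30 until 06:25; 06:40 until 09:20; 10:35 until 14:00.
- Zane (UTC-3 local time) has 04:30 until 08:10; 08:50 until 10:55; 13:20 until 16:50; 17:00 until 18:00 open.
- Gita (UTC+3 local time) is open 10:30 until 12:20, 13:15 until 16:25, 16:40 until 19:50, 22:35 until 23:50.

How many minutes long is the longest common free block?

0

Elena in UTC: 07:00-09:55, 14:45-16:15 (subtract 1h to convert from UTC+1).
Lila in UTC: 07:30-08:40, 09:50-16:10 (subtract 3h to convert from UTC+3).
Dana in UTC: 10:30-11:25, 11:40-14:20, 15:35-19:00 (add 5h to convert from UTC-5).
Zane in UTC: 07:30-11:10, 11:50-13:55, 16:20-19:50, 20:00-21:00 (add 3h to convert from UTC-3).
Gita in UTC: 07:30-09:20, 10:15-13:25, 13:40-16:50, 19:35-20:50 (subtract 3h to convert from UTC+3).
Elena ∩ Lila: 07:30-08:40, 09:50-09:55, 14:45-16:10.
Elena ∩ Lila ∩ Dana: 15:35-16:10.
Elena ∩ Lila ∩ Dana ∩ Zane: ∅.
Elena ∩ Lila ∩ Dana ∩ Zane ∩ Gita: ∅.
There is no time when everyone is free.
No common window exists, so the longest block is 0 minutes.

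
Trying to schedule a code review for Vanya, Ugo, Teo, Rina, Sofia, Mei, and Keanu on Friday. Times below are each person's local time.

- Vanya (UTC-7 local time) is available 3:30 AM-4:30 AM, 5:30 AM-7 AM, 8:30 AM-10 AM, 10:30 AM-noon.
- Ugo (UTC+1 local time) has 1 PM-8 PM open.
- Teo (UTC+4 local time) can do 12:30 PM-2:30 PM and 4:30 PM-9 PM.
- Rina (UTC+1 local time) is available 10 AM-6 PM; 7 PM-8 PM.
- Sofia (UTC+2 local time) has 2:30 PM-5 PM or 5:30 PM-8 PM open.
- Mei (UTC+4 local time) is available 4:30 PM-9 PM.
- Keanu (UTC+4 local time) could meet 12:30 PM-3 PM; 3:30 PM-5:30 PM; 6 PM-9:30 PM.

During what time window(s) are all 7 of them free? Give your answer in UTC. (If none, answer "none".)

Vanya in UTC: 10:30-11:30, 12:30-14:00, 15:30-17:00, 17:30-19:00 (add 7h to convert from UTC-7).
Ugo in UTC: 12:00-19:00 (subtract 1h to convert from UTC+1).
Teo in UTC: 08:30-10:30, 12:30-17:00 (subtract 4h to convert from UTC+4).
Rina in UTC: 09:00-17:00, 18:00-19:00 (subtract 1h to convert from UTC+1).
Sofia in UTC: 12:30-15:00, 15:30-18:00 (subtract 2h to convert from UTC+2).
Mei in UTC: 12:30-17:00 (subtract 4h to convert from UTC+4).
Keanu in UTC: 08:30-11:00, 11:30-13:30, 14:00-17:30 (subtract 4h to convert from UTC+4).
Vanya ∩ Ugo: 12:30-14:00, 15:30-17:00, 17:30-19:00.
Vanya ∩ Ugo ∩ Teo: 12:30-14:00, 15:30-17:00.
Vanya ∩ Ugo ∩ Teo ∩ Rina: 12:30-14:00, 15:30-17:00.
Vanya ∩ Ugo ∩ Teo ∩ Rina ∩ Sofia: 12:30-14:00, 15:30-17:00.
Vanya ∩ Ugo ∩ Teo ∩ Rina ∩ Sofia ∩ Mei: 12:30-14:00, 15:30-17:00.
Vanya ∩ Ugo ∩ Teo ∩ Rina ∩ Sofia ∩ Mei ∩ Keanu: 12:30-13:30, 15:30-17:00.

12:30-13:30, 15:30-17:00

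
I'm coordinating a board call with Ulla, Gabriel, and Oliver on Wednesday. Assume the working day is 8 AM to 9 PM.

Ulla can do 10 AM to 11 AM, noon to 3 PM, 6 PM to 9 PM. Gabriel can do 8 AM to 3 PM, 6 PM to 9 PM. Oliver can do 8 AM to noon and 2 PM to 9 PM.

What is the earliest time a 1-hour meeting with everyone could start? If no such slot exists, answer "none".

Ulla ∩ Gabriel: 10:00-11:00, 12:00-15:00, 18:00-21:00.
Ulla ∩ Gabriel ∩ Oliver: 10:00-11:00, 14:00-15:00, 18:00-21:00.
So the common availability across everyone is 10:00-11:00, 14:00-15:00, 18:00-21:00.
The first common window of at least 60 minutes is 10:00-11:00, so the earliest start is 10:00.

10:00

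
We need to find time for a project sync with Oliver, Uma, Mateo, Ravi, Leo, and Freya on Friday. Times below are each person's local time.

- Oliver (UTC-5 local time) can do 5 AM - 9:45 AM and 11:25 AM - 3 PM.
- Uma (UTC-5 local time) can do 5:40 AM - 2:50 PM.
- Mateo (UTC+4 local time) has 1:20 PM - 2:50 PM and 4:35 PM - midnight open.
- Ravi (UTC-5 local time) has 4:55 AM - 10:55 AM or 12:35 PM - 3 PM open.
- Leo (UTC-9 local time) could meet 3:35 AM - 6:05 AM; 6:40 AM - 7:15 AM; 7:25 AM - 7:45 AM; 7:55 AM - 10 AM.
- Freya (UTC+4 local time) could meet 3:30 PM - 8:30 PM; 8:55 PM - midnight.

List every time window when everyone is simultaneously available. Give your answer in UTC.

12:35-14:45, 17:35-19:00

Oliver in UTC: 10:00-14:45, 16:25-20:00 (add 5h to convert from UTC-5).
Uma in UTC: 10:40-19:50 (add 5h to convert from UTC-5).
Mateo in UTC: 09:20-10:50, 12:35-20:00 (subtract 4h to convert from UTC+4).
Ravi in UTC: 09:55-15:55, 17:35-20:00 (add 5h to convert from UTC-5).
Leo in UTC: 12:35-15:05, 15:40-16:15, 16:25-16:45, 16:55-19:00 (add 9h to convert from UTC-9).
Freya in UTC: 11:30-16:30, 16:55-20:00 (subtract 4h to convert from UTC+4).
Oliver ∩ Uma: 10:40-14:45, 16:25-19:50.
Oliver ∩ Uma ∩ Mateo: 10:40-10:50, 12:35-14:45, 16:25-19:50.
Oliver ∩ Uma ∩ Mateo ∩ Ravi: 10:40-10:50, 12:35-14:45, 17:35-19:50.
Oliver ∩ Uma ∩ Mateo ∩ Ravi ∩ Leo: 12:35-14:45, 17:35-19:00.
Oliver ∩ Uma ∩ Mateo ∩ Ravi ∩ Leo ∩ Freya: 12:35-14:45, 17:35-19:00.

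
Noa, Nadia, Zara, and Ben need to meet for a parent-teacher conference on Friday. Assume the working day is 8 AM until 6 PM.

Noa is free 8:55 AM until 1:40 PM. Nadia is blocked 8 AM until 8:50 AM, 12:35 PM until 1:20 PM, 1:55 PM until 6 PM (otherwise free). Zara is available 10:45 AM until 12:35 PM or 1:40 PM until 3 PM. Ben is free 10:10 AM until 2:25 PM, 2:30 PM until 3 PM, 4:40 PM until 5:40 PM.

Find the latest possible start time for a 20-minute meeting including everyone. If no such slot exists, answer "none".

Noa free: 08:55-13:40.
Nadia free: 08:50-12:35, 13:20-13:55 (invert busy blocks within the working day).
Zara free: 10:45-12:35, 13:40-15:00.
Ben free: 10:10-14:25, 14:30-15:00, 16:40-17:40.
Noa ∩ Nadia: 08:55-12:35, 13:20-13:40.
Noa ∩ Nadia ∩ Zara: 10:45-12:35.
Noa ∩ Nadia ∩ Zara ∩ Ben: 10:45-12:35.
So the common availability across everyone is 10:45-12:35.
The last common window of at least 20 minutes is 10:45-12:35; a 20-minute meeting can start as late as 12:15 and still end by 12:35.

12:15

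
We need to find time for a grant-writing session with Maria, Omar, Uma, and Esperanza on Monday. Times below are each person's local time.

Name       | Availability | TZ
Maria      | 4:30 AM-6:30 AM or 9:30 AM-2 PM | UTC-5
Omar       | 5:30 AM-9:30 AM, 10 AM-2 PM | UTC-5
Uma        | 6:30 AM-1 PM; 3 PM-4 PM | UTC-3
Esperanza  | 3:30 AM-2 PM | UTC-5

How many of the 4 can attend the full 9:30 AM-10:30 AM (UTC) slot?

3

Maria in UTC: 09:30-11:30, 14:30-19:00 (add 5h to convert from UTC-5).
Omar in UTC: 10:30-14:30, 15:00-19:00 (add 5h to convert from UTC-5).
Uma in UTC: 09:30-16:00, 18:00-19:00 (add 3h to convert from UTC-3).
Esperanza in UTC: 08:30-19:00 (add 5h to convert from UTC-5).
Maria, Uma, and Esperanza can make the full 09:30-10:30 slot — that's 3.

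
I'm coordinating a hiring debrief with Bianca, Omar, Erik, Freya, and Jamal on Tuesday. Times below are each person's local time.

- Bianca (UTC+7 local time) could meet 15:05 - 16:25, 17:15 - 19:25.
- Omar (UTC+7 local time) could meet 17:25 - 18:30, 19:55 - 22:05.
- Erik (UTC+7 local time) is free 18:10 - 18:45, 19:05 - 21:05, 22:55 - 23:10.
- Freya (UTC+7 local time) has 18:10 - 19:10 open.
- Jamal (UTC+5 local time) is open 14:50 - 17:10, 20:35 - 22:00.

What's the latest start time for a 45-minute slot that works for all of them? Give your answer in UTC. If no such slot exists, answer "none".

Bianca in UTC: 08:05-09:25, 10:15-12:25 (subtract 7h to convert from UTC+7).
Omar in UTC: 10:25-11:30, 12:55-15:05 (subtract 7h to convert from UTC+7).
Erik in UTC: 11:10-11:45, 12:05-14:05, 15:55-16:10 (subtract 7h to convert from UTC+7).
Freya in UTC: 11:10-12:10 (subtract 7h to convert from UTC+7).
Jamal in UTC: 09:50-12:10, 15:35-17:00 (subtract 5h to convert from UTC+5).
Bianca ∩ Omar: 10:25-11:30.
Bianca ∩ Omar ∩ Erik: 11:10-11:30.
Bianca ∩ Omar ∩ Erik ∩ Freya: 11:10-11:30.
Bianca ∩ Omar ∩ Erik ∩ Freya ∩ Jamal: 11:10-11:30.
Those are the intersection windows.
No common window is at least 45 minutes long.

none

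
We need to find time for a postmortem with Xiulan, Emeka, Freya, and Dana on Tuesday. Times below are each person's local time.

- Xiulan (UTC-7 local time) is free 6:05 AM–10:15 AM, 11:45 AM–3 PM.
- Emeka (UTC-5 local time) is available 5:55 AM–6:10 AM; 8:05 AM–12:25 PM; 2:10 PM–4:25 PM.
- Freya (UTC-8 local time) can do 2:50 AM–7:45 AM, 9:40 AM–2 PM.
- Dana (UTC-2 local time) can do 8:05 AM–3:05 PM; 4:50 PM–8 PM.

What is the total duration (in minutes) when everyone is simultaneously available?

295

Xiulan in UTC: 13:05-17:15, 18:45-22:00 (add 7h to convert from UTC-7).
Emeka in UTC: 10:55-11:10, 13:05-17:25, 19:10-21:25 (add 5h to convert from UTC-5).
Freya in UTC: 10:50-15:45, 17:40-22:00 (add 8h to convert from UTC-8).
Dana in UTC: 10:05-17:05, 18:50-22:00 (add 2h to convert from UTC-2).
Xiulan ∩ Emeka: 13:05-17:15, 19:10-21:25.
Xiulan ∩ Emeka ∩ Freya: 13:05-15:45, 19:10-21:25.
Xiulan ∩ Emeka ∩ Freya ∩ Dana: 13:05-15:45, 19:10-21:25.
Those are the intersection windows.
Summing the common windows: 160 + 135 = 295 minutes.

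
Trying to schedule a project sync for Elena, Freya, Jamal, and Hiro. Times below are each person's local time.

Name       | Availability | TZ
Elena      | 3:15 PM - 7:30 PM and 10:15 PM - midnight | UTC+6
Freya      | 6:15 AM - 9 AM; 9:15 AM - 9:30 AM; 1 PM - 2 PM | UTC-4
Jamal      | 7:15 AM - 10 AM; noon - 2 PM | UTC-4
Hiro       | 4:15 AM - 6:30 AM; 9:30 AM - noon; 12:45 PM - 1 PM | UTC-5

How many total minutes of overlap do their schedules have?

30

Elena in UTC: 09:15-13:30, 16:15-18:00 (subtract 6h to convert from UTC+6).
Freya in UTC: 10:15-13:00, 13:15-13:30, 17:00-18:00 (add 4h to convert from UTC-4).
Jamal in UTC: 11:15-14:00, 16:00-18:00 (add 4h to convert from UTC-4).
Hiro in UTC: 09:15-11:30, 14:30-17:00, 17:45-18:00 (add 5h to convert from UTC-5).
Elena ∩ Freya: 10:15-13:00, 13:15-13:30, 17:00-18:00.
Elena ∩ Freya ∩ Jamal: 11:15-13:00, 13:15-13:30, 17:00-18:00.
Elena ∩ Freya ∩ Jamal ∩ Hiro: 11:15-11:30, 17:45-18:00.
So the common availability across everyone is 11:15-11:30, 17:45-18:00.
Summing the common windows: 15 + 15 = 30 minutes.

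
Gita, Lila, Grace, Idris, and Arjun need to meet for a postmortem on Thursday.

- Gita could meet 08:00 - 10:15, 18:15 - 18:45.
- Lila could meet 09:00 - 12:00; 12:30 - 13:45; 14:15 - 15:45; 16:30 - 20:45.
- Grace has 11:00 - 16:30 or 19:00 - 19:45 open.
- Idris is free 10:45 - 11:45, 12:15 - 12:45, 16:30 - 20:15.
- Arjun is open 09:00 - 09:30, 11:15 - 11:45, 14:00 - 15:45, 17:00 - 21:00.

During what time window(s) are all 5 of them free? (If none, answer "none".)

none

Gita ∩ Lila: 09:00-10:15, 18:15-18:45.
Gita ∩ Lila ∩ Grace: ∅.
Gita ∩ Lila ∩ Grace ∩ Idris: ∅.
Gita ∩ Lila ∩ Grace ∩ Idris ∩ Arjun: ∅.
There is no time when everyone is free.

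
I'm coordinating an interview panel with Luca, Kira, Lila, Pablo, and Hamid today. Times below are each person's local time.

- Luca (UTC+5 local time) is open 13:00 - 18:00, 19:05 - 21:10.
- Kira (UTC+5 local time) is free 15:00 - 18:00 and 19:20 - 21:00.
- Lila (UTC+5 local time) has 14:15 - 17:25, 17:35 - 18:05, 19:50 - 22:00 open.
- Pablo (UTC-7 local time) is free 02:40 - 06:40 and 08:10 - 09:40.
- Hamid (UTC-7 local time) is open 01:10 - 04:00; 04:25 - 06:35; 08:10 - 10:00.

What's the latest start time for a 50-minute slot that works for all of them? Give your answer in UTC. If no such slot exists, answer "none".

Luca in UTC: 08:00-13:00, 14:05-16:10 (subtract 5h to convert from UTC+5).
Kira in UTC: 10:00-13:00, 14:20-16:00 (subtract 5h to convert from UTC+5).
Lila in UTC: 09:15-12:25, 12:35-13:05, 14:50-17:00 (subtract 5h to convert from UTC+5).
Pablo in UTC: 09:40-13:40, 15:10-16:40 (add 7h to convert from UTC-7).
Hamid in UTC: 08:10-11:00, 11:25-13:35, 15:10-17:00 (add 7h to convert from UTC-7).
Luca ∩ Kira: 10:00-13:00, 14:20-16:00.
Luca ∩ Kira ∩ Lila: 10:00-12:25, 12:35-13:00, 14:50-16:00.
Luca ∩ Kira ∩ Lila ∩ Pablo: 10:00-12:25, 12:35-13:00, 15:10-16:00.
Luca ∩ Kira ∩ Lila ∩ Pablo ∩ Hamid: 10:00-11:00, 11:25-12:25, 12:35-13:00, 15:10-16:00.
The last common window of at least 50 minutes is 15:10-16:00; a 50-minute meeting can start as late as 15:10 and still end by 16:00.

15:10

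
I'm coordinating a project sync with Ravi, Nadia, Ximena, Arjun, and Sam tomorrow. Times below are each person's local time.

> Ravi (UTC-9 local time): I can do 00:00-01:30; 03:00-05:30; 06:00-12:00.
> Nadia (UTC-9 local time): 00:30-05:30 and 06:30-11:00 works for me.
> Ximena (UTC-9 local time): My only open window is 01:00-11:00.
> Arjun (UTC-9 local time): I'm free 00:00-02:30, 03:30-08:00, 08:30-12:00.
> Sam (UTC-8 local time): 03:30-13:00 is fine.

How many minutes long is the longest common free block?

150

Ravi in UTC: 09:00-10:30, 12:00-14:30, 15:00-21:00 (add 9h to convert from UTC-9).
Nadia in UTC: 09:30-14:30, 15:30-20:00 (add 9h to convert from UTC-9).
Ximena in UTC: 10:00-20:00 (add 9h to convert from UTC-9).
Arjun in UTC: 09:00-11:30, 12:30-17:00, 17:30-21:00 (add 9h to convert from UTC-9).
Sam in UTC: 11:30-21:00 (add 8h to convert from UTC-8).
Ravi ∩ Nadia: 09:30-10:30, 12:00-14:30, 15:30-20:00.
Ravi ∩ Nadia ∩ Ximena: 10:00-10:30, 12:00-14:30, 15:30-20:00.
Ravi ∩ Nadia ∩ Ximena ∩ Arjun: 10:00-10:30, 12:30-14:30, 15:30-17:00, 17:30-20:00.
Ravi ∩ Nadia ∩ Ximena ∩ Arjun ∩ Sam: 12:30-14:30, 15:30-17:00, 17:30-20:00.
So the common availability across everyone is 12:30-14:30, 15:30-17:00, 17:30-20:00.
The longest is 17:30-20:00 at 150 minutes.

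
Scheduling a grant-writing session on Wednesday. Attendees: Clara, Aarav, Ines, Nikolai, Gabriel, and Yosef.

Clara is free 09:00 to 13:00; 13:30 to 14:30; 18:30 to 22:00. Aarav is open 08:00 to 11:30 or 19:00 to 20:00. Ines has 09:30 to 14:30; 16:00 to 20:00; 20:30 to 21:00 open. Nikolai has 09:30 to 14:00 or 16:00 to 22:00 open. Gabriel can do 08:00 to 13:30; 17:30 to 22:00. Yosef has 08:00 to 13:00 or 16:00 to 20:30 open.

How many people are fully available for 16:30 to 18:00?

3

Ines, Nikolai, and Yosef can make the full 16:30-18:00 slot — that's 3.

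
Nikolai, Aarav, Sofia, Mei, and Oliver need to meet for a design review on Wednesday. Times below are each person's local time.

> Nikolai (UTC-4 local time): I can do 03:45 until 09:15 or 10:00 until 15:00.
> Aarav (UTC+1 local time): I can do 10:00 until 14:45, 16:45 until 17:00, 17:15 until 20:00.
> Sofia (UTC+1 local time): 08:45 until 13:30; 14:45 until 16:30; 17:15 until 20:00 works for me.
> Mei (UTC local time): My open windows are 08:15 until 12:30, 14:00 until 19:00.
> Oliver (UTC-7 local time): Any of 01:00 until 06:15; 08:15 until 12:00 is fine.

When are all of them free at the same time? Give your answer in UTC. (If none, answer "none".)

Nikolai in UTC: 07:45-13:15, 14:00-19:00 (add 4h to convert from UTC-4).
Aarav in UTC: 09:00-13:45, 15:45-16:00, 16:15-19:00 (subtract 1h to convert from UTC+1).
Sofia in UTC: 07:45-12:30, 13:45-15:30, 16:15-19:00 (subtract 1h to convert from UTC+1).
Mei in UTC: 08:15-12:30, 14:00-19:00.
Oliver in UTC: 08:00-13:15, 15:15-19:00 (add 7h to convert from UTC-7).
Nikolai ∩ Aarav: 09:00-13:15, 15:45-16:00, 16:15-19:00.
Nikolai ∩ Aarav ∩ Sofia: 09:00-12:30, 16:15-19:00.
Nikolai ∩ Aarav ∩ Sofia ∩ Mei: 09:00-12:30, 16:15-19:00.
Nikolai ∩ Aarav ∩ Sofia ∩ Mei ∩ Oliver: 09:00-12:30, 16:15-19:00.
Those are the intersection windows.

09:00-12:30, 16:15-19:00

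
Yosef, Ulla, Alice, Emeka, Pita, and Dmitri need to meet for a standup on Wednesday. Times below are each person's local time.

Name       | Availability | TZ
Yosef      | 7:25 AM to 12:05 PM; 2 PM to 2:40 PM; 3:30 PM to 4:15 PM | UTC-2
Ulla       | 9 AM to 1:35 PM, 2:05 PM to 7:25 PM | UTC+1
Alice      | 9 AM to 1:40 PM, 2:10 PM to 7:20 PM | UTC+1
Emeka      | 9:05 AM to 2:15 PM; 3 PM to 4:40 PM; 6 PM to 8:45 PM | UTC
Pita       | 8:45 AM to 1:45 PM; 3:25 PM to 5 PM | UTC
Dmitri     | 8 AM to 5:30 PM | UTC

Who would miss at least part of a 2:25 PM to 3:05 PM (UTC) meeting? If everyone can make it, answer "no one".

Yosef in UTC: 09:25-14:05, 16:00-16:40, 17:30-18:15 (add 2h to convert from UTC-2).
Ulla in UTC: 08:00-12:35, 13:05-18:25 (subtract 1h to convert from UTC+1).
Alice in UTC: 08:00-12:40, 13:10-18:20 (subtract 1h to convert from UTC+1).
Emeka in UTC: 09:05-14:15, 15:00-16:40, 18:00-20:45.
Pita in UTC: 08:45-13:45, 15:25-17:00.
Dmitri in UTC: 08:00-17:30.
Yosef: not fully free for 14:25-15:05. Ulla: free for 14:25-15:05. Alice: free for 14:25-15:05. Emeka: not fully free for 14:25-15:05. Pita: not fully free for 14:25-15:05. Dmitri: free for 14:25-15:05.

Emeka, Pita, Yosef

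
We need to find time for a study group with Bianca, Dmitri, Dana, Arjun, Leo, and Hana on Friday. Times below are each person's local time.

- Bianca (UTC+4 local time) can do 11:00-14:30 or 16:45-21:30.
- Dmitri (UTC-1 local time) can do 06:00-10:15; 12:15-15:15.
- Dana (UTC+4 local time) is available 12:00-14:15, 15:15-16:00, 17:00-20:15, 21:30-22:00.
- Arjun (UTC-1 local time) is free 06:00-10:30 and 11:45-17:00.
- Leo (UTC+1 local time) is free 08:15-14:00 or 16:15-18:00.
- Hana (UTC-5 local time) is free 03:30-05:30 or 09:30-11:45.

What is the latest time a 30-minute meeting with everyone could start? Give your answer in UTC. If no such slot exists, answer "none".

Bianca in UTC: 07:00-10:30, 12:45-17:30 (subtract 4h to convert from UTC+4).
Dmitri in UTC: 07:00-11:15, 13:15-16:15 (add 1h to convert from UTC-1).
Dana in UTC: 08:00-10:15, 11:15-12:00, 13:00-16:15, 17:30-18:00 (subtract 4h to convert from UTC+4).
Arjun in UTC: 07:00-11:30, 12:45-18:00 (add 1h to convert from UTC-1).
Leo in UTC: 07:15-13:00, 15:15-17:00 (subtract 1h to convert from UTC+1).
Hana in UTC: 08:30-10:30, 14:30-16:45 (add 5h to convert from UTC-5).
Bianca ∩ Dmitri: 07:00-10:30, 13:15-16:15.
Bianca ∩ Dmitri ∩ Dana: 08:00-10:15, 13:15-16:15.
Bianca ∩ Dmitri ∩ Dana ∩ Arjun: 08:00-10:15, 13:15-16:15.
Bianca ∩ Dmitri ∩ Dana ∩ Arjun ∩ Leo: 08:00-10:15, 15:15-16:15.
Bianca ∩ Dmitri ∩ Dana ∩ Arjun ∩ Leo ∩ Hana: 08:30-10:15, 15:15-16:15.
The last common window of at least 30 minutes is 15:15-16:15; a 30-minute meeting can start as late as 15:45 and still end by 16:15.

15:45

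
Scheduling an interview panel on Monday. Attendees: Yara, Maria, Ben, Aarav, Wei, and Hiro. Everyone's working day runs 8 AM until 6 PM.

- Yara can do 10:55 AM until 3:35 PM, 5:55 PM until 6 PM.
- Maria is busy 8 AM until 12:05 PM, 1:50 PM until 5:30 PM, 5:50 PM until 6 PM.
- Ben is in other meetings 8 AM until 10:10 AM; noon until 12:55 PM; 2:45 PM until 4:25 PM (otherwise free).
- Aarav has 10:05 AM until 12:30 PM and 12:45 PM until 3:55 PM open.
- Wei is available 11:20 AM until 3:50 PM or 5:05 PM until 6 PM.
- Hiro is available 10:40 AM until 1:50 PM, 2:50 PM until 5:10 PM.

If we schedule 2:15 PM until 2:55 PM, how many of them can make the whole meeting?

3

Yara free: 10:55-15:35, 17:55-18:00.
Maria free: 12:05-13:50, 17:30-17:50 (invert busy blocks within the working day).
Ben free: 10:10-12:00, 12:55-14:45, 16:25-18:00 (invert busy blocks within the working day).
Aarav free: 10:05-12:30, 12:45-15:55.
Wei free: 11:20-15:50, 17:05-18:00.
Hiro free: 10:40-13:50, 14:50-17:10.
Yara, Aarav, and Wei can make the full 14:15-14:55 slot — that's 3.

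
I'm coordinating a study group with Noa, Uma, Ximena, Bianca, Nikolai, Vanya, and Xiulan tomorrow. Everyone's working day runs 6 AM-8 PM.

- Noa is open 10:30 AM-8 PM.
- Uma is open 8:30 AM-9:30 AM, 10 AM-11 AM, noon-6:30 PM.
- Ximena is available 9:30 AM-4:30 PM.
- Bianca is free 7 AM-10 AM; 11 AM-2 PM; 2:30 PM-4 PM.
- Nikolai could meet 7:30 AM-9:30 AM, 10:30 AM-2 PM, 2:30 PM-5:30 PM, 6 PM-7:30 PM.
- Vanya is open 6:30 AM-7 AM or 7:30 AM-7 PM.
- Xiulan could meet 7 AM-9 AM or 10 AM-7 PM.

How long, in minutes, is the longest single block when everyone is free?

Noa ∩ Uma: 10:30-11:00, 12:00-18:30.
Noa ∩ Uma ∩ Ximena: 10:30-11:00, 12:00-16:30.
Noa ∩ Uma ∩ Ximena ∩ Bianca: 12:00-14:00, 14:30-16:00.
Noa ∩ Uma ∩ Ximena ∩ Bianca ∩ Nikolai: 12:00-14:00, 14:30-16:00.
Noa ∩ Uma ∩ Ximena ∩ Bianca ∩ Nikolai ∩ Vanya: 12:00-14:00, 14:30-16:00.
Noa ∩ Uma ∩ Ximena ∩ Bianca ∩ Nikolai ∩ Vanya ∩ Xiulan: 12:00-14:00, 14:30-16:00.
Those are the intersection windows.
The longest is 12:00-14:00 at 120 minutes.

120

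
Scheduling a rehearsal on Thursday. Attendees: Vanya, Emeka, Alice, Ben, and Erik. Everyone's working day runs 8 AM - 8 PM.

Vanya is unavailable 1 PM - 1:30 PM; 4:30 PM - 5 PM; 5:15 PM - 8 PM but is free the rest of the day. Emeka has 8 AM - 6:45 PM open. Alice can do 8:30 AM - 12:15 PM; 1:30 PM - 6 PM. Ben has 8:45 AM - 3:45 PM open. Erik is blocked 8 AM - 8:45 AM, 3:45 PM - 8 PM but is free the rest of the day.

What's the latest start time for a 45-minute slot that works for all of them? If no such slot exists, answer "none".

15:00

Vanya free: 08:00-13:00, 13:30-16:30, 17:00-17:15 (invert busy blocks within the working day).
Emeka free: 08:00-18:45.
Alice free: 08:30-12:15, 13:30-18:00.
Ben free: 08:45-15:45.
Erik free: 08:45-15:45 (invert busy blocks within the working day).
Vanya ∩ Emeka: 08:00-13:00, 13:30-16:30, 17:00-17:15.
Vanya ∩ Emeka ∩ Alice: 08:30-12:15, 13:30-16:30, 17:00-17:15.
Vanya ∩ Emeka ∩ Alice ∩ Ben: 08:45-12:15, 13:30-15:45.
Vanya ∩ Emeka ∩ Alice ∩ Ben ∩ Erik: 08:45-12:15, 13:30-15:45.
Those are the intersection windows.
The last common window of at least 45 minutes is 13:30-15:45; a 45-minute meeting can start as late as 15:00 and still end by 15:45.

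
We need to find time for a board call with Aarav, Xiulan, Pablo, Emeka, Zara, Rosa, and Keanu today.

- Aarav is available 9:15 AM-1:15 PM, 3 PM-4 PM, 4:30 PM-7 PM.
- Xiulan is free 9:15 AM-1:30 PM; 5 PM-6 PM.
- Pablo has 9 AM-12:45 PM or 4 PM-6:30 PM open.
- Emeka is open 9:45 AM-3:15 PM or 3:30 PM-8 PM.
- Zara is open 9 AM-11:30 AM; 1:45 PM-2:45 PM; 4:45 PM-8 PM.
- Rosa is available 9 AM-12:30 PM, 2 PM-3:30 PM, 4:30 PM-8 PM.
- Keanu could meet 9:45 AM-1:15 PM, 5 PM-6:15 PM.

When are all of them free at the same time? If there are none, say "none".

09:45-11:30, 17:00-18:00

Aarav ∩ Xiulan: 09:15-13:15, 17:00-18:00.
Aarav ∩ Xiulan ∩ Pablo: 09:15-12:45, 17:00-18:00.
Aarav ∩ Xiulan ∩ Pablo ∩ Emeka: 09:45-12:45, 17:00-18:00.
Aarav ∩ Xiulan ∩ Pablo ∩ Emeka ∩ Zara: 09:45-11:30, 17:00-18:00.
Aarav ∩ Xiulan ∩ Pablo ∩ Emeka ∩ Zara ∩ Rosa: 09:45-11:30, 17:00-18:00.
Aarav ∩ Xiulan ∩ Pablo ∩ Emeka ∩ Zara ∩ Rosa ∩ Keanu: 09:45-11:30, 17:00-18:00.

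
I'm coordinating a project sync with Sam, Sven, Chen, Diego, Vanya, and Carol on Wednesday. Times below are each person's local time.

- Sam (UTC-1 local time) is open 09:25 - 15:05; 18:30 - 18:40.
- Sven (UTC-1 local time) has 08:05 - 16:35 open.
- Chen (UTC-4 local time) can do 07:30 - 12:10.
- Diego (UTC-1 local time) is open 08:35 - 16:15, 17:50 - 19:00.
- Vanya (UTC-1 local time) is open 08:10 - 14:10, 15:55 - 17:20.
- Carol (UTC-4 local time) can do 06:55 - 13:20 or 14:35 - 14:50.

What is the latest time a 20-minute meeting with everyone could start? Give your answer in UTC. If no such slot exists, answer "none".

Sam in UTC: 10:25-16:05, 19:30-19:40 (add 1h to convert from UTC-1).
Sven in UTC: 09:05-17:35 (add 1h to convert from UTC-1).
Chen in UTC: 11:30-16:10 (add 4h to convert from UTC-4).
Diego in UTC: 09:35-17:15, 18:50-20:00 (add 1h to convert from UTC-1).
Vanya in UTC: 09:10-15:10, 16:55-18:20 (add 1h to convert from UTC-1).
Carol in UTC: 10:55-17:20, 18:35-18:50 (add 4h to convert from UTC-4).
Sam ∩ Sven: 10:25-16:05.
Sam ∩ Sven ∩ Chen: 11:30-16:05.
Sam ∩ Sven ∩ Chen ∩ Diego: 11:30-16:05.
Sam ∩ Sven ∩ Chen ∩ Diego ∩ Vanya: 11:30-15:10.
Sam ∩ Sven ∩ Chen ∩ Diego ∩ Vanya ∩ Carol: 11:30-15:10.
Those are the intersection windows.
The last common window of at least 20 minutes is 11:30-15:10; a 20-minute meeting can start as late as 14:50 and still end by 15:10.

14:50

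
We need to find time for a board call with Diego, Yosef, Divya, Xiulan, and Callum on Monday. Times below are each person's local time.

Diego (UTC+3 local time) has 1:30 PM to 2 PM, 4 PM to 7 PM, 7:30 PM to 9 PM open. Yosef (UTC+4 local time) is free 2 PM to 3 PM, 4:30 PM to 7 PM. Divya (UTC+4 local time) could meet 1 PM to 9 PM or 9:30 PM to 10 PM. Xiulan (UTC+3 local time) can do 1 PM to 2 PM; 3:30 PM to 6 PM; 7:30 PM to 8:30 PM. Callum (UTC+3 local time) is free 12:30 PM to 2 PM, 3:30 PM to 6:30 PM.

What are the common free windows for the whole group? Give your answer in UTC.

Diego in UTC: 10:30-11:00, 13:00-16:00, 16:30-18:00 (subtract 3h to convert from UTC+3).
Yosef in UTC: 10:00-11:00, 12:30-15:00 (subtract 4h to convert from UTC+4).
Divya in UTC: 09:00-17:00, 17:30-18:00 (subtract 4h to convert from UTC+4).
Xiulan in UTC: 10:00-11:00, 12:30-15:00, 16:30-17:30 (subtract 3h to convert from UTC+3).
Callum in UTC: 09:30-11:00, 12:30-15:30 (subtract 3h to convert from UTC+3).
Diego ∩ Yosef: 10:30-11:00, 13:00-15:00.
Diego ∩ Yosef ∩ Divya: 10:30-11:00, 13:00-15:00.
Diego ∩ Yosef ∩ Divya ∩ Xiulan: 10:30-11:00, 13:00-15:00.
Diego ∩ Yosef ∩ Divya ∩ Xiulan ∩ Callum: 10:30-11:00, 13:00-15:00.

10:30-11:00, 13:00-15:00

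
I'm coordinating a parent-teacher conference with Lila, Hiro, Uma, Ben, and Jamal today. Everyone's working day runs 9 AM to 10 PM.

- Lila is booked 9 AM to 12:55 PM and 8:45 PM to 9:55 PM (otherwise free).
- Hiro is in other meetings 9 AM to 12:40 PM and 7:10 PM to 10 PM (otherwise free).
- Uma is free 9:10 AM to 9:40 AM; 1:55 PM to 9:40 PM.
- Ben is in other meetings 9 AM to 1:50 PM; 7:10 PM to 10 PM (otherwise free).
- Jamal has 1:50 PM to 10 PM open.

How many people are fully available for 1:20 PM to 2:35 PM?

Lila free: 12:55-20:45, 21:55-22:00 (invert busy blocks within the working day).
Hiro free: 12:40-19:10 (invert busy blocks within the working day).
Uma free: 09:10-09:40, 13:55-21:40.
Ben free: 13:50-19:10 (invert busy blocks within the working day).
Jamal free: 13:50-22:00.
Lila and Hiro can make the full 13:20-14:35 slot — that's 2.

2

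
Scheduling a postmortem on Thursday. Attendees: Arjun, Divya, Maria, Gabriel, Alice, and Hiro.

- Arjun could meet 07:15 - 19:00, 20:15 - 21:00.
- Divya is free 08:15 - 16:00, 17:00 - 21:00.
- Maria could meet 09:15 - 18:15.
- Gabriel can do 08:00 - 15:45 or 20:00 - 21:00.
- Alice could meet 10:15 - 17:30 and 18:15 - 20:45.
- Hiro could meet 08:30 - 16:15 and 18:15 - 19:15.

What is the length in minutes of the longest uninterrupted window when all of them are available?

330

Arjun ∩ Divya: 08:15-16:00, 17:00-19:00, 20:15-21:00.
Arjun ∩ Divya ∩ Maria: 09:15-16:00, 17:00-18:15.
Arjun ∩ Divya ∩ Maria ∩ Gabriel: 09:15-15:45.
Arjun ∩ Divya ∩ Maria ∩ Gabriel ∩ Alice: 10:15-15:45.
Arjun ∩ Divya ∩ Maria ∩ Gabriel ∩ Alice ∩ Hiro: 10:15-15:45.
So the common availability across everyone is 10:15-15:45.
The longest is 10:15-15:45 at 330 minutes.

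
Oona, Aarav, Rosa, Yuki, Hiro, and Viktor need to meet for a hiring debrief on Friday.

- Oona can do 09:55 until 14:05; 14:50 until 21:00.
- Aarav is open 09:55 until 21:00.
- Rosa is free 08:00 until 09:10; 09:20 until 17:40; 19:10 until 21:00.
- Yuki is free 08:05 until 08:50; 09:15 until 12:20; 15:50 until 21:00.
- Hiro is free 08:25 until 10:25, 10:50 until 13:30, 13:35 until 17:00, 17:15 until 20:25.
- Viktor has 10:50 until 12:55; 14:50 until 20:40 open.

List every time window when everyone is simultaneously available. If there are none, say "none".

Oona ∩ Aarav: 09:55-14:05, 14:50-21:00.
Oona ∩ Aarav ∩ Rosa: 09:55-14:05, 14:50-17:40, 19:10-21:00.
Oona ∩ Aarav ∩ Rosa ∩ Yuki: 09:55-12:20, 15:50-17:40, 19:10-21:00.
Oona ∩ Aarav ∩ Rosa ∩ Yuki ∩ Hiro: 09:55-10:25, 10:50-12:20, 15:50-17:00, 17:15-17:40, 19:10-20:25.
Oona ∩ Aarav ∩ Rosa ∩ Yuki ∩ Hiro ∩ Viktor: 10:50-12:20, 15:50-17:00, 17:15-17:40, 19:10-20:25.

10:50-12:20, 15:50-17:00, 17:15-17:40, 19:10-20:25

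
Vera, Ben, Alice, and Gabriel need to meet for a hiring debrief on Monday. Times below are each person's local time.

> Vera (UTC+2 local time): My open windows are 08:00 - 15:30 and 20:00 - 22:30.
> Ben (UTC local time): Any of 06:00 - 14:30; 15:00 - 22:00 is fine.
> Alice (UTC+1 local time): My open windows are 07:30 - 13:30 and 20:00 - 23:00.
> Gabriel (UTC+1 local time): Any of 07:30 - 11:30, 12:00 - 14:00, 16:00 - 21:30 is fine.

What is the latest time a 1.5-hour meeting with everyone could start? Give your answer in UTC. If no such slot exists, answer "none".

Vera in UTC: 06:00-13:30, 18:00-20:30 (subtract 2h to convert from UTC+2).
Ben in UTC: 06:00-14:30, 15:00-22:00.
Alice in UTC: 06:30-12:30, 19:00-22:00 (subtract 1h to convert from UTC+1).
Gabriel in UTC: 06:30-10:30, 11:00-13:00, 15:00-20:30 (subtract 1h to convert from UTC+1).
Vera ∩ Ben: 06:00-13:30, 18:00-20:30.
Vera ∩ Ben ∩ Alice: 06:30-12:30, 19:00-20:30.
Vera ∩ Ben ∩ Alice ∩ Gabriel: 06:30-10:30, 11:00-12:30, 19:00-20:30.
The last common window of at least 90 minutes is 19:00-20:30; a 90-minute meeting can start as late as 19:00 and still end by 20:30.

19:00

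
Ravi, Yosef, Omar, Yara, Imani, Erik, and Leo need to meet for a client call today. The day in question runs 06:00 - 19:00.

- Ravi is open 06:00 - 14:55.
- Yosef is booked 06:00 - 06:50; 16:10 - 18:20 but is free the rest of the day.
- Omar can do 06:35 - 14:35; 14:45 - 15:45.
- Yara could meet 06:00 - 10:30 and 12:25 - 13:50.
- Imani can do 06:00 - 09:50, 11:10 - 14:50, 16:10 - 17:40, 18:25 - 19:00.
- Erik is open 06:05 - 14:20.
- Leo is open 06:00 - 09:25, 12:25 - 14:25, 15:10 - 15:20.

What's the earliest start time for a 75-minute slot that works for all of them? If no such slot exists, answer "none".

Ravi free: 06:00-14:55.
Yosef free: 06:50-16:10, 18:20-19:00 (invert busy blocks within the working day).
Omar free: 06:35-14:35, 14:45-15:45.
Yara free: 06:00-10:30, 12:25-13:50.
Imani free: 06:00-09:50, 11:10-14:50, 16:10-17:40, 18:25-19:00.
Erik free: 06:05-14:20.
Leo free: 06:00-09:25, 12:25-14:25, 15:10-15:20.
Ravi ∩ Yosef: 06:50-14:55.
Ravi ∩ Yosef ∩ Omar: 06:50-14:35, 14:45-14:55.
Ravi ∩ Yosef ∩ Omar ∩ Yara: 06:50-10:30, 12:25-13:50.
Ravi ∩ Yosef ∩ Omar ∩ Yara ∩ Imani: 06:50-09:50, 12:25-13:50.
Ravi ∩ Yosef ∩ Omar ∩ Yara ∩ Imani ∩ Erik: 06:50-09:50, 12:25-13:50.
Ravi ∩ Yosef ∩ Omar ∩ Yara ∩ Imani ∩ Erik ∩ Leo: 06:50-09:25, 12:25-13:50.
Those are the intersection windows.
The first common window of at least 75 minutes is 06:50-09:25, so the earliest start is 06:50.

06:50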